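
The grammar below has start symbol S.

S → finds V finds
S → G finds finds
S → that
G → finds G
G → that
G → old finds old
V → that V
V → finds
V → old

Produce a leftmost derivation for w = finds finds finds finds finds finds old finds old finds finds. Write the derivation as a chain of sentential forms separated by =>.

S => G finds finds => finds G finds finds => finds finds G finds finds => finds finds finds G finds finds => finds finds finds finds G finds finds => finds finds finds finds finds G finds finds => finds finds finds finds finds finds G finds finds => finds finds finds finds finds finds old finds old finds finds

S => G finds finds   [S → G finds finds]
G finds finds => finds G finds finds   [G → finds G]
finds G finds finds => finds finds G finds finds   [G → finds G]
finds finds G finds finds => finds finds finds G finds finds   [G → finds G]
finds finds finds G finds finds => finds finds finds finds G finds finds   [G → finds G]
finds finds finds finds G finds finds => finds finds finds finds finds G finds finds   [G → finds G]
finds finds finds finds finds G finds finds => finds finds finds finds finds finds G finds finds   [G → finds G]
finds finds finds finds finds finds G finds finds => finds finds finds finds finds finds old finds old finds finds   [G → old finds old]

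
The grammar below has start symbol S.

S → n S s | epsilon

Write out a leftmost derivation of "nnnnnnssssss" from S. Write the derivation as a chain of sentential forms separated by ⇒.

S ⇒ nSs   [S → n S s]
nSs ⇒ nnSss   [S → n S s]
nnSss ⇒ nnnSsss   [S → n S s]
nnnSsss ⇒ nnnnSssss   [S → n S s]
nnnnSssss ⇒ nnnnnSsssss   [S → n S s]
nnnnnSsssss ⇒ nnnnnnSssssss   [S → n S s]
nnnnnnSssssss ⇒ nnnnnnssssss   [S → epsilon]

S ⇒ nSs ⇒ nnSss ⇒ nnnSsss ⇒ nnnnSssss ⇒ nnnnnSsssss ⇒ nnnnnnSssssss ⇒ nnnnnnssssss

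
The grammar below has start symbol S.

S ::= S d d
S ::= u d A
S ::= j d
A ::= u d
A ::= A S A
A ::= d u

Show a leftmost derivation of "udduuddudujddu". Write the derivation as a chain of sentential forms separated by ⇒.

S ⇒ udA   [S ::= u d A]
udA ⇒ udASA   [A ::= A S A]
udASA ⇒ udASASA   [A ::= A S A]
udASASA ⇒ udduSASA   [A ::= d u]
udduSASA ⇒ udduudAASA   [S ::= u d A]
udduudAASA ⇒ udduudduASA   [A ::= d u]
udduudduASA ⇒ udduudduduSA   [A ::= d u]
udduudduduSA ⇒ udduuddudujdA   [S ::= j d]
udduuddudujdA ⇒ udduuddudujddu   [A ::= d u]

S ⇒ udA ⇒ udASA ⇒ udASASA ⇒ udduSASA ⇒ udduudAASA ⇒ udduudduASA ⇒ udduudduduSA ⇒ udduuddudujdA ⇒ udduuddudujddu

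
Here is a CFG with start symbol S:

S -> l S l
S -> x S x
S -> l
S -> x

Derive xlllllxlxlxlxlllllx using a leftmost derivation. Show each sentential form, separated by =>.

S => xSx   [S -> x S x]
xSx => xlSlx   [S -> l S l]
xlSlx => xllSllx   [S -> l S l]
xllSllx => xlllSlllx   [S -> l S l]
xlllSlllx => xllllSllllx   [S -> l S l]
xllllSllllx => xlllllSlllllx   [S -> l S l]
xlllllSlllllx => xlllllxSxlllllx   [S -> x S x]
xlllllxSxlllllx => xlllllxlSlxlllllx   [S -> l S l]
xlllllxlSlxlllllx => xlllllxlxSxlxlllllx   [S -> x S x]
xlllllxlxSxlxlllllx => xlllllxlxlxlxlllllx   [S -> l]

S => xSx => xlSlx => xllSllx => xlllSlllx => xllllSllllx => xlllllSlllllx => xlllllxSxlllllx => xlllllxlSlxlllllx => xlllllxlxSxlxlllllx => xlllllxlxlxlxlllllx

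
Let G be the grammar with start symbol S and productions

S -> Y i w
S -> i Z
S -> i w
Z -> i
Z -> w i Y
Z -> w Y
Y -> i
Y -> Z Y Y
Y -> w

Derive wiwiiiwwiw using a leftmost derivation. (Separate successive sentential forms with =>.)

S => Yiw => ZYYiw => wYYYiw => wiYYiw => wiZYYYiw => wiwiYYYYiw => wiwiiYYYiw => wiwiiiYYiw => wiwiiiwYiw => wiwiiiwwiw

S => Yiw   [S -> Y i w]
Yiw => ZYYiw   [Y -> Z Y Y]
ZYYiw => wYYYiw   [Z -> w Y]
wYYYiw => wiYYiw   [Y -> i]
wiYYiw => wiZYYYiw   [Y -> Z Y Y]
wiZYYYiw => wiwiYYYYiw   [Z -> w i Y]
wiwiYYYYiw => wiwiiYYYiw   [Y -> i]
wiwiiYYYiw => wiwiiiYYiw   [Y -> i]
wiwiiiYYiw => wiwiiiwYiw   [Y -> w]
wiwiiiwYiw => wiwiiiwwiw   [Y -> w]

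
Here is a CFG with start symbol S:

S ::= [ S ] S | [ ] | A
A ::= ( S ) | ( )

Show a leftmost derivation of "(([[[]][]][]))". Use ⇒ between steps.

S⇒A⇒(S)⇒(A)⇒((S))⇒(([S]S))⇒(([[S]S]S))⇒(([[[]]S]S))⇒(([[[]][]]S))⇒(([[[]][]][]))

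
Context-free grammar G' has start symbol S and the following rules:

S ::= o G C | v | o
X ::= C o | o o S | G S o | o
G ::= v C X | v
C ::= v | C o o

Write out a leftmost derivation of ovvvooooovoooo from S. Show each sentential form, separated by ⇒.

S ⇒ oGC ⇒ ovCXC ⇒ ovvXC ⇒ ovvCoC ⇒ ovvCoooC ⇒ ovvCoooooC ⇒ ovvvoooooC ⇒ ovvvoooooCoo ⇒ ovvvoooooCoooo ⇒ ovvvooooovoooo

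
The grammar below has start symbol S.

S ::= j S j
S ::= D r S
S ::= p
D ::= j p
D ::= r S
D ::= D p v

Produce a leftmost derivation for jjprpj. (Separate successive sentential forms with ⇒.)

S ⇒ jSj ⇒ jDrSj ⇒ jjprSj ⇒ jjprpj

S ⇒ jSj   [S ::= j S j]
jSj ⇒ jDrSj   [S ::= D r S]
jDrSj ⇒ jjprSj   [D ::= j p]
jjprSj ⇒ jjprpj   [S ::= p]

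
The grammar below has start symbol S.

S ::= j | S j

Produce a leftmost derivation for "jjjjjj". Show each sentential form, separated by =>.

S => Sj => Sjj => Sjjj => Sjjjj => Sjjjjj => jjjjjj

S => Sj   [S ::= S j]
Sj => Sjj   [S ::= S j]
Sjj => Sjjj   [S ::= S j]
Sjjj => Sjjjj   [S ::= S j]
Sjjjj => Sjjjjj   [S ::= S j]
Sjjjjj => jjjjjj   [S ::= j]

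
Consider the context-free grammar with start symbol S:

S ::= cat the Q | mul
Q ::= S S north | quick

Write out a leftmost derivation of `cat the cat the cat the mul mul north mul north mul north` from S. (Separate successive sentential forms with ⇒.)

S ⇒ cat the Q ⇒ cat the S S north ⇒ cat the cat the Q S north ⇒ cat the cat the S S north S north ⇒ cat the cat the cat the Q S north S north ⇒ cat the cat the cat the S S north S north S north ⇒ cat the cat the cat the mul S north S north S north ⇒ cat the cat the cat the mul mul north S north S north ⇒ cat the cat the cat the mul mul north mul north S north ⇒ cat the cat the cat the mul mul north mul north mul north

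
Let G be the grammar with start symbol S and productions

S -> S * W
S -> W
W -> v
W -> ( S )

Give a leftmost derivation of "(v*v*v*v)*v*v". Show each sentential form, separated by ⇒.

S ⇒ S*W ⇒ S*W*W ⇒ W*W*W ⇒ (S)*W*W ⇒ (S*W)*W*W ⇒ (S*W*W)*W*W ⇒ (S*W*W*W)*W*W ⇒ (W*W*W*W)*W*W ⇒ (v*W*W*W)*W*W ⇒ (v*v*W*W)*W*W ⇒ (v*v*v*W)*W*W ⇒ (v*v*v*v)*W*W ⇒ (v*v*v*v)*v*W ⇒ (v*v*v*v)*v*v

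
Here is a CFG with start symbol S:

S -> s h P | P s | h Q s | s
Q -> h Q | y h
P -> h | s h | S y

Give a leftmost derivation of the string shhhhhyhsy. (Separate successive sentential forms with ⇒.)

S ⇒ shP   [S -> s h P]
shP ⇒ shSy   [P -> S y]
shSy ⇒ shhQsy   [S -> h Q s]
shhQsy ⇒ shhhQsy   [Q -> h Q]
shhhQsy ⇒ shhhhQsy   [Q -> h Q]
shhhhQsy ⇒ shhhhhQsy   [Q -> h Q]
shhhhhQsy ⇒ shhhhhyhsy   [Q -> y h]

S⇒shP⇒shSy⇒shhQsy⇒shhhQsy⇒shhhhQsy⇒shhhhhQsy⇒shhhhhyhsy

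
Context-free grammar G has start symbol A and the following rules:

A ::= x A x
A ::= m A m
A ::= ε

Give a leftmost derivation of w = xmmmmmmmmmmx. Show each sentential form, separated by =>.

A => xAx => xmAmx => xmmAmmx => xmmmAmmmx => xmmmmAmmmmx => xmmmmmAmmmmmx => xmmmmmmmmmmx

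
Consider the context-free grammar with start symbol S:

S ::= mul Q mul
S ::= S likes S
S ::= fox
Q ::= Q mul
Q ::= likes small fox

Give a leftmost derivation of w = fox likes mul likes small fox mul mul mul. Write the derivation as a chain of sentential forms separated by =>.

S => S likes S => fox likes S => fox likes mul Q mul => fox likes mul Q mul mul => fox likes mul Q mul mul mul => fox likes mul likes small fox mul mul mul

S => S likes S   [S ::= S likes S]
S likes S => fox likes S   [S ::= fox]
fox likes S => fox likes mul Q mul   [S ::= mul Q mul]
fox likes mul Q mul => fox likes mul Q mul mul   [Q ::= Q mul]
fox likes mul Q mul mul => fox likes mul Q mul mul mul   [Q ::= Q mul]
fox likes mul Q mul mul mul => fox likes mul likes small fox mul mul mul   [Q ::= likes small fox]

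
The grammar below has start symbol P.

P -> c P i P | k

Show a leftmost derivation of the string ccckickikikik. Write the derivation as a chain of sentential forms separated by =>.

P => cPiP => ccPiPiP => cccPiPiPiP => ccckiPiPiP => ccckicPiPiPiP => ccckickiPiPiP => ccckickikiPiP => ccckickikikiP => ccckickikikik

P => cPiP   [P -> c P i P]
cPiP => ccPiPiP   [P -> c P i P]
ccPiPiP => cccPiPiPiP   [P -> c P i P]
cccPiPiPiP => ccckiPiPiP   [P -> k]
ccckiPiPiP => ccckicPiPiPiP   [P -> c P i P]
ccckicPiPiPiP => ccckickiPiPiP   [P -> k]
ccckickiPiPiP => ccckickikiPiP   [P -> k]
ccckickikiPiP => ccckickikikiP   [P -> k]
ccckickikikiP => ccckickikikik   [P -> k]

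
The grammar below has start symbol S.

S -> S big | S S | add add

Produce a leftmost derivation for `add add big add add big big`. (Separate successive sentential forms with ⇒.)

S ⇒ S S ⇒ S big S ⇒ add add big S ⇒ add add big S big ⇒ add add big S big big ⇒ add add big add add big big

S ⇒ S S   [S -> S S]
S S ⇒ S big S   [S -> S big]
S big S ⇒ add add big S   [S -> add add]
add add big S ⇒ add add big S big   [S -> S big]
add add big S big ⇒ add add big S big big   [S -> S big]
add add big S big big ⇒ add add big add add big big   [S -> add add]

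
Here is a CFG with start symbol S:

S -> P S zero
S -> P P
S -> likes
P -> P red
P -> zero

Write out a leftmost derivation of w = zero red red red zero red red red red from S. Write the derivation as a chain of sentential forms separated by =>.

S => P P => P red P => P red red P => P red red red P => zero red red red P => zero red red red P red => zero red red red P red red => zero red red red P red red red => zero red red red P red red red red => zero red red red zero red red red red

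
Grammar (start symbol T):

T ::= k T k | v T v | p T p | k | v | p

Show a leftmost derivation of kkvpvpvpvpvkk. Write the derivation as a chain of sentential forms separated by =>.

T => kTk => kkTkk => kkvTvkk => kkvpTpvkk => kkvpvTvpvkk => kkvpvpTpvpvkk => kkvpvpvpvpvkk

T => kTk   [T ::= k T k]
kTk => kkTkk   [T ::= k T k]
kkTkk => kkvTvkk   [T ::= v T v]
kkvTvkk => kkvpTpvkk   [T ::= p T p]
kkvpTpvkk => kkvpvTvpvkk   [T ::= v T v]
kkvpvTvpvkk => kkvpvpTpvpvkk   [T ::= p T p]
kkvpvpTpvpvkk => kkvpvpvpvpvkk   [T ::= v]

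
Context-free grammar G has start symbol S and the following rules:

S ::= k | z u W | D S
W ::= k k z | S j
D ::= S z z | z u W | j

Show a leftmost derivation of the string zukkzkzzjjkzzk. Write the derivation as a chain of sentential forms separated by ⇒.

S ⇒ DS   [S ::= D S]
DS ⇒ SzzS   [D ::= S z z]
SzzS ⇒ DSzzS   [S ::= D S]
DSzzS ⇒ zuWSzzS   [D ::= z u W]
zuWSzzS ⇒ zukkzSzzS   [W ::= k k z]
zukkzSzzS ⇒ zukkzkzzS   [S ::= k]
zukkzkzzS ⇒ zukkzkzzDS   [S ::= D S]
zukkzkzzDS ⇒ zukkzkzzjS   [D ::= j]
zukkzkzzjS ⇒ zukkzkzzjDS   [S ::= D S]
zukkzkzzjDS ⇒ zukkzkzzjjS   [D ::= j]
zukkzkzzjjS ⇒ zukkzkzzjjDS   [S ::= D S]
zukkzkzzjjDS ⇒ zukkzkzzjjSzzS   [D ::= S z z]
zukkzkzzjjSzzS ⇒ zukkzkzzjjkzzS   [S ::= k]
zukkzkzzjjkzzS ⇒ zukkzkzzjjkzzk   [S ::= k]

S ⇒ DS ⇒ SzzS ⇒ DSzzS ⇒ zuWSzzS ⇒ zukkzSzzS ⇒ zukkzkzzS ⇒ zukkzkzzDS ⇒ zukkzkzzjS ⇒ zukkzkzzjDS ⇒ zukkzkzzjjS ⇒ zukkzkzzjjDS ⇒ zukkzkzzjjSzzS ⇒ zukkzkzzjjkzzS ⇒ zukkzkzzjjkzzk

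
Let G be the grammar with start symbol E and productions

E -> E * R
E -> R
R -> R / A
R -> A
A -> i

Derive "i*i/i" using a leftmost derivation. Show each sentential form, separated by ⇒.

E ⇒ E*R   [E -> E * R]
E*R ⇒ R*R   [E -> R]
R*R ⇒ A*R   [R -> A]
A*R ⇒ i*R   [A -> i]
i*R ⇒ i*R/A   [R -> R / A]
i*R/A ⇒ i*A/A   [R -> A]
i*A/A ⇒ i*i/A   [A -> i]
i*i/A ⇒ i*i/i   [A -> i]

E ⇒ E*R ⇒ R*R ⇒ A*R ⇒ i*R ⇒ i*R/A ⇒ i*A/A ⇒ i*i/A ⇒ i*i/i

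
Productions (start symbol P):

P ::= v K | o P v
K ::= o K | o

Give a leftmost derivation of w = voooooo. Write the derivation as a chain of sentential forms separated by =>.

P => vK   [P ::= v K]
vK => voK   [K ::= o K]
voK => vooK   [K ::= o K]
vooK => voooK   [K ::= o K]
voooK => vooooK   [K ::= o K]
vooooK => voooooK   [K ::= o K]
voooooK => voooooo   [K ::= o]

P=>vK=>voK=>vooK=>voooK=>vooooK=>voooooK=>voooooo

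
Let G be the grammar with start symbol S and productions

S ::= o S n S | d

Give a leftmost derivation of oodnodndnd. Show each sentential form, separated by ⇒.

S⇒oSnS⇒ooSnSnS⇒oodnSnS⇒oodnoSnSnS⇒oodnodnSnS⇒oodnodndnS⇒oodnodndnd

S ⇒ oSnS   [S ::= o S n S]
oSnS ⇒ ooSnSnS   [S ::= o S n S]
ooSnSnS ⇒ oodnSnS   [S ::= d]
oodnSnS ⇒ oodnoSnSnS   [S ::= o S n S]
oodnoSnSnS ⇒ oodnodnSnS   [S ::= d]
oodnodnSnS ⇒ oodnodndnS   [S ::= d]
oodnodndnS ⇒ oodnodndnd   [S ::= d]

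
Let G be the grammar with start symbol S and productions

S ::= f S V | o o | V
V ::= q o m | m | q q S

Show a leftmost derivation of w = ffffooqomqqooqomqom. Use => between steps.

S => fSV => ffSVV => fffSVVV => ffffSVVVV => ffffooVVVV => ffffooqomVVV => ffffooqomqqSVV => ffffooqomqqooVV => ffffooqomqqooqomV => ffffooqomqqooqomqom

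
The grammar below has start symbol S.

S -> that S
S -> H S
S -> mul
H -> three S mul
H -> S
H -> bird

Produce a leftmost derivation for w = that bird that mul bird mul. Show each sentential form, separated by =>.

S => that S   [S -> that S]
that S => that H S   [S -> H S]
that H S => that bird S   [H -> bird]
that bird S => that bird H S   [S -> H S]
that bird H S => that bird S S   [H -> S]
that bird S S => that bird that S S   [S -> that S]
that bird that S S => that bird that mul S   [S -> mul]
that bird that mul S => that bird that mul H S   [S -> H S]
that bird that mul H S => that bird that mul bird S   [H -> bird]
that bird that mul bird S => that bird that mul bird mul   [S -> mul]

S => that S => that H S => that bird S => that bird H S => that bird S S => that bird that S S => that bird that mul S => that bird that mul H S => that bird that mul bird S => that bird that mul bird mul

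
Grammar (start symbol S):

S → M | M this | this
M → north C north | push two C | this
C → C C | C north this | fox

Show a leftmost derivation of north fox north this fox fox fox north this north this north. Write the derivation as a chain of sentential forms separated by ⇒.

S ⇒ M   [S → M]
M ⇒ north C north   [M → north C north]
north C north ⇒ north C C north   [C → C C]
north C C north ⇒ north C north this C north   [C → C north this]
north C north this C north ⇒ north fox north this C north   [C → fox]
north fox north this C north ⇒ north fox north this C north this north   [C → C north this]
north fox north this C north this north ⇒ north fox north this C C north this north   [C → C C]
north fox north this C C north this north ⇒ north fox north this C C C north this north   [C → C C]
north fox north this C C C north this north ⇒ north fox north this fox C C north this north   [C → fox]
north fox north this fox C C north this north ⇒ north fox north this fox fox C north this north   [C → fox]
north fox north this fox fox C north this north ⇒ north fox north this fox fox C north this north this north   [C → C north this]
north fox north this fox fox C north this north this north ⇒ north fox north this fox fox fox north this north this north   [C → fox]

S ⇒ M ⇒ north C north ⇒ north C C north ⇒ north C north this C north ⇒ north fox north this C north ⇒ north fox north this C north this north ⇒ north fox north this C C north this north ⇒ north fox north this C C C north this north ⇒ north fox north this fox C C north this north ⇒ north fox north this fox fox C north this north ⇒ north fox north this fox fox C north this north this north ⇒ north fox north this fox fox fox north this north this north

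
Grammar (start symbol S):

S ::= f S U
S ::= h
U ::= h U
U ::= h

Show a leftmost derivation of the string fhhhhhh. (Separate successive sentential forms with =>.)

S => fSU => fhU => fhhU => fhhhU => fhhhhU => fhhhhhU => fhhhhhh

S => fSU   [S ::= f S U]
fSU => fhU   [S ::= h]
fhU => fhhU   [U ::= h U]
fhhU => fhhhU   [U ::= h U]
fhhhU => fhhhhU   [U ::= h U]
fhhhhU => fhhhhhU   [U ::= h U]
fhhhhhU => fhhhhhh   [U ::= h]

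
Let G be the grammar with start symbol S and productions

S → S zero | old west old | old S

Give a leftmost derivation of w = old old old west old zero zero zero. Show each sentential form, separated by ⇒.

S ⇒ S zero ⇒ S zero zero ⇒ S zero zero zero ⇒ old S zero zero zero ⇒ old old S zero zero zero ⇒ old old old west old zero zero zero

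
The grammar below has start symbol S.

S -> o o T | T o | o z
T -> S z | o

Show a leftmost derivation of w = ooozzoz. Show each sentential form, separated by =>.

S => ooT => ooSz => ooToz => ooSzoz => ooozzoz

S => ooT   [S -> o o T]
ooT => ooSz   [T -> S z]
ooSz => ooToz   [S -> T o]
ooToz => ooSzoz   [T -> S z]
ooSzoz => ooozzoz   [S -> o z]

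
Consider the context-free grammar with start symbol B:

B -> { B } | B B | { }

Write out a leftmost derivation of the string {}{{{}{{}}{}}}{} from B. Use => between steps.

B => BB => BBB => {}BB => {}{B}B => {}{{B}}B => {}{{BB}}B => {}{{BBB}}B => {}{{{}BB}}B => {}{{{}{B}B}}B => {}{{{}{{}}B}}B => {}{{{}{{}}{}}}B => {}{{{}{{}}{}}}{}

B => BB   [B -> B B]
BB => BBB   [B -> B B]
BBB => {}BB   [B -> { }]
{}BB => {}{B}B   [B -> { B }]
{}{B}B => {}{{B}}B   [B -> { B }]
{}{{B}}B => {}{{BB}}B   [B -> B B]
{}{{BB}}B => {}{{BBB}}B   [B -> B B]
{}{{BBB}}B => {}{{{}BB}}B   [B -> { }]
{}{{{}BB}}B => {}{{{}{B}B}}B   [B -> { B }]
{}{{{}{B}B}}B => {}{{{}{{}}B}}B   [B -> { }]
{}{{{}{{}}B}}B => {}{{{}{{}}{}}}B   [B -> { }]
{}{{{}{{}}{}}}B => {}{{{}{{}}{}}}{}   [B -> { }]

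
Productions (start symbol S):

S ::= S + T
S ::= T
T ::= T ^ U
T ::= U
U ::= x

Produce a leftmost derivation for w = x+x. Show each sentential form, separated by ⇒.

S ⇒ S+T ⇒ T+T ⇒ U+T ⇒ x+T ⇒ x+U ⇒ x+x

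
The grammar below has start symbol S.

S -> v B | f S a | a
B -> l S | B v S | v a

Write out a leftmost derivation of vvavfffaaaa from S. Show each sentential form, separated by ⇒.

S ⇒ vB   [S -> v B]
vB ⇒ vBvS   [B -> B v S]
vBvS ⇒ vvavS   [B -> v a]
vvavS ⇒ vvavfSa   [S -> f S a]
vvavfSa ⇒ vvavffSaa   [S -> f S a]
vvavffSaa ⇒ vvavfffSaaa   [S -> f S a]
vvavfffSaaa ⇒ vvavfffaaaa   [S -> a]

S ⇒ vB ⇒ vBvS ⇒ vvavS ⇒ vvavfSa ⇒ vvavffSaa ⇒ vvavfffSaaa ⇒ vvavfffaaaa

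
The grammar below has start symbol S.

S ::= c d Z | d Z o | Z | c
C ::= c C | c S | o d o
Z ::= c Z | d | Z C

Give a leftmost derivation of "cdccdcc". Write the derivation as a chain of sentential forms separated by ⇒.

S ⇒ cdZ ⇒ cdcZ ⇒ cdccZ ⇒ cdccZC ⇒ cdccdC ⇒ cdccdcS ⇒ cdccdcc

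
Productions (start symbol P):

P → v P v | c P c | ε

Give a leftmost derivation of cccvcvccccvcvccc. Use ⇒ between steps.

P ⇒ cPc ⇒ ccPcc ⇒ cccPccc ⇒ cccvPvccc ⇒ cccvcPcvccc ⇒ cccvcvPvcvccc ⇒ cccvcvcPcvcvccc ⇒ cccvcvccPccvcvccc ⇒ cccvcvccccvcvccc

P ⇒ cPc   [P → c P c]
cPc ⇒ ccPcc   [P → c P c]
ccPcc ⇒ cccPccc   [P → c P c]
cccPccc ⇒ cccvPvccc   [P → v P v]
cccvPvccc ⇒ cccvcPcvccc   [P → c P c]
cccvcPcvccc ⇒ cccvcvPvcvccc   [P → v P v]
cccvcvPvcvccc ⇒ cccvcvcPcvcvccc   [P → c P c]
cccvcvcPcvcvccc ⇒ cccvcvccPccvcvccc   [P → c P c]
cccvcvccPccvcvccc ⇒ cccvcvccccvcvccc   [P → ε]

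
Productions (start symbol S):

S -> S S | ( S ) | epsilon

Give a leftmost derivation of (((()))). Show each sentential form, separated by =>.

S=>(S)=>((S))=>((SS))=>(((S)S))=>(((SS)S))=>((((S)S)S))=>(((()S)S))=>(((())S))=>(((())))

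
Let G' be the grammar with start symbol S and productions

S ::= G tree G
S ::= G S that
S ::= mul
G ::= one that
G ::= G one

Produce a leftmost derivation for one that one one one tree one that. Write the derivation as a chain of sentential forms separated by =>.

S => G tree G => G one tree G => G one one tree G => G one one one tree G => one that one one one tree G => one that one one one tree one that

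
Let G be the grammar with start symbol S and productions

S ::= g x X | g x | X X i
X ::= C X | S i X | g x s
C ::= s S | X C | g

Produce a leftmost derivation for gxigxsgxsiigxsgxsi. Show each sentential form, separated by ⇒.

S ⇒ XXi   [S ::= X X i]
XXi ⇒ SiXXi   [X ::= S i X]
SiXXi ⇒ XXiiXXi   [S ::= X X i]
XXiiXXi ⇒ SiXXiiXXi   [X ::= S i X]
SiXXiiXXi ⇒ gxiXXiiXXi   [S ::= g x]
gxiXXiiXXi ⇒ gxigxsXiiXXi   [X ::= g x s]
gxigxsXiiXXi ⇒ gxigxsgxsiiXXi   [X ::= g x s]
gxigxsgxsiiXXi ⇒ gxigxsgxsiigxsXi   [X ::= g x s]
gxigxsgxsiigxsXi ⇒ gxigxsgxsiigxsgxsi   [X ::= g x s]

S⇒XXi⇒SiXXi⇒XXiiXXi⇒SiXXiiXXi⇒gxiXXiiXXi⇒gxigxsXiiXXi⇒gxigxsgxsiiXXi⇒gxigxsgxsiigxsXi⇒gxigxsgxsiigxsgxsi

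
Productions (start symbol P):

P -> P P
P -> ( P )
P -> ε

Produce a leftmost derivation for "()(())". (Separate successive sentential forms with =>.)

P => PP   [P -> P P]
PP => (P)P   [P -> ( P )]
(P)P => ()P   [P -> ε]
()P => ()(P)   [P -> ( P )]
()(P) => ()((P))   [P -> ( P )]
()((P)) => ()(())   [P -> ε]

P=>PP=>(P)P=>()P=>()(P)=>()((P))=>()(())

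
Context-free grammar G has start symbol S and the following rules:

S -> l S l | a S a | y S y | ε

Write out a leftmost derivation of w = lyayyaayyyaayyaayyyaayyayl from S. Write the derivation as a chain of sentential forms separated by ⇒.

S⇒lSl⇒lySyl⇒lyaSayl⇒lyaySyayl⇒lyayySyyayl⇒lyayyaSayyayl⇒lyayyaaSaayyayl⇒lyayyaaySyaayyayl⇒lyayyaayySyyaayyayl⇒lyayyaayyySyyyaayyayl⇒lyayyaayyyaSayyyaayyayl⇒lyayyaayyyaaSaayyyaayyayl⇒lyayyaayyyaaySyaayyyaayyayl⇒lyayyaayyyaayyaayyyaayyayl

S ⇒ lSl   [S -> l S l]
lSl ⇒ lySyl   [S -> y S y]
lySyl ⇒ lyaSayl   [S -> a S a]
lyaSayl ⇒ lyaySyayl   [S -> y S y]
lyaySyayl ⇒ lyayySyyayl   [S -> y S y]
lyayySyyayl ⇒ lyayyaSayyayl   [S -> a S a]
lyayyaSayyayl ⇒ lyayyaaSaayyayl   [S -> a S a]
lyayyaaSaayyayl ⇒ lyayyaaySyaayyayl   [S -> y S y]
lyayyaaySyaayyayl ⇒ lyayyaayySyyaayyayl   [S -> y S y]
lyayyaayySyyaayyayl ⇒ lyayyaayyySyyyaayyayl   [S -> y S y]
lyayyaayyySyyyaayyayl ⇒ lyayyaayyyaSayyyaayyayl   [S -> a S a]
lyayyaayyyaSayyyaayyayl ⇒ lyayyaayyyaaSaayyyaayyayl   [S -> a S a]
lyayyaayyyaaSaayyyaayyayl ⇒ lyayyaayyyaaySyaayyyaayyayl   [S -> y S y]
lyayyaayyyaaySyaayyyaayyayl ⇒ lyayyaayyyaayyaayyyaayyayl   [S -> ε]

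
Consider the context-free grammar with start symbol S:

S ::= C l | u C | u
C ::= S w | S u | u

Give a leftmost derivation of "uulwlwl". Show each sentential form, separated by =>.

S => Cl => Swl => Clwl => Swlwl => Clwlwl => Sulwlwl => uulwlwl

S => Cl   [S ::= C l]
Cl => Swl   [C ::= S w]
Swl => Clwl   [S ::= C l]
Clwl => Swlwl   [C ::= S w]
Swlwl => Clwlwl   [S ::= C l]
Clwlwl => Sulwlwl   [C ::= S u]
Sulwlwl => uulwlwl   [S ::= u]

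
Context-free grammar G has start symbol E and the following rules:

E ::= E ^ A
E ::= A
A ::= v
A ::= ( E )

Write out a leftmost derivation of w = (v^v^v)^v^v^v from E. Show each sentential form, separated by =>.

E => E^A   [E ::= E ^ A]
E^A => E^A^A   [E ::= E ^ A]
E^A^A => E^A^A^A   [E ::= E ^ A]
E^A^A^A => A^A^A^A   [E ::= A]
A^A^A^A => (E)^A^A^A   [A ::= ( E )]
(E)^A^A^A => (E^A)^A^A^A   [E ::= E ^ A]
(E^A)^A^A^A => (E^A^A)^A^A^A   [E ::= E ^ A]
(E^A^A)^A^A^A => (A^A^A)^A^A^A   [E ::= A]
(A^A^A)^A^A^A => (v^A^A)^A^A^A   [A ::= v]
(v^A^A)^A^A^A => (v^v^A)^A^A^A   [A ::= v]
(v^v^A)^A^A^A => (v^v^v)^A^A^A   [A ::= v]
(v^v^v)^A^A^A => (v^v^v)^v^A^A   [A ::= v]
(v^v^v)^v^A^A => (v^v^v)^v^v^A   [A ::= v]
(v^v^v)^v^v^A => (v^v^v)^v^v^v   [A ::= v]

E => E^A => E^A^A => E^A^A^A => A^A^A^A => (E)^A^A^A => (E^A)^A^A^A => (E^A^A)^A^A^A => (A^A^A)^A^A^A => (v^A^A)^A^A^A => (v^v^A)^A^A^A => (v^v^v)^A^A^A => (v^v^v)^v^A^A => (v^v^v)^v^v^A => (v^v^v)^v^v^v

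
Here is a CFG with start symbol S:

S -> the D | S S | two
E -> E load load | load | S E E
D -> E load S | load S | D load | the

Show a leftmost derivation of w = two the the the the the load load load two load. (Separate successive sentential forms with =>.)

S => S S   [S -> S S]
S S => S S S   [S -> S S]
S S S => two S S   [S -> two]
two S S => two the D S   [S -> the D]
two the D S => two the the S   [D -> the]
two the the S => two the the the D   [S -> the D]
two the the the D => two the the the D load   [D -> D load]
two the the the D load => two the the the E load S load   [D -> E load S]
two the the the E load S load => two the the the S E E load S load   [E -> S E E]
two the the the S E E load S load => two the the the the D E E load S load   [S -> the D]
two the the the the D E E load S load => two the the the the the E E load S load   [D -> the]
two the the the the the E E load S load => two the the the the the load E load S load   [E -> load]
two the the the the the load E load S load => two the the the the the load load load S load   [E -> load]
two the the the the the load load load S load => two the the the the the load load load two load   [S -> two]

S => S S => S S S => two S S => two the D S => two the the S => two the the the D => two the the the D load => two the the the E load S load => two the the the S E E load S load => two the the the the D E E load S load => two the the the the the E E load S load => two the the the the the load E load S load => two the the the the the load load load S load => two the the the the the load load load two load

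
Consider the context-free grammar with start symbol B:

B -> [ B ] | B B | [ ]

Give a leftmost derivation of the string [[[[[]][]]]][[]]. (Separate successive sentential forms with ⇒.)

B ⇒ BB   [B -> B B]
BB ⇒ [B]B   [B -> [ B ]]
[B]B ⇒ [[B]]B   [B -> [ B ]]
[[B]]B ⇒ [[[B]]]B   [B -> [ B ]]
[[[B]]]B ⇒ [[[BB]]]B   [B -> B B]
[[[BB]]]B ⇒ [[[[B]B]]]B   [B -> [ B ]]
[[[[B]B]]]B ⇒ [[[[[]]B]]]B   [B -> [ ]]
[[[[[]]B]]]B ⇒ [[[[[]][]]]]B   [B -> [ ]]
[[[[[]][]]]]B ⇒ [[[[[]][]]]][B]   [B -> [ B ]]
[[[[[]][]]]][B] ⇒ [[[[[]][]]]][[]]   [B -> [ ]]

B⇒BB⇒[B]B⇒[[B]]B⇒[[[B]]]B⇒[[[BB]]]B⇒[[[[B]B]]]B⇒[[[[[]]B]]]B⇒[[[[[]][]]]]B⇒[[[[[]][]]]][B]⇒[[[[[]][]]]][[]]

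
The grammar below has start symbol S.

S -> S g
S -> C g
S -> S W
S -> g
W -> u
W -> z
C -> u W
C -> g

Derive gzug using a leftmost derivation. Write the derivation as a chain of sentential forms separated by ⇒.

S⇒Sg⇒SWg⇒SWWg⇒gWWg⇒gzWg⇒gzug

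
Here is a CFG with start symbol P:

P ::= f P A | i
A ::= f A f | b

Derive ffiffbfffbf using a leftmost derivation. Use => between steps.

P => fPA   [P ::= f P A]
fPA => ffPAA   [P ::= f P A]
ffPAA => ffiAA   [P ::= i]
ffiAA => ffifAfA   [A ::= f A f]
ffifAfA => ffiffAffA   [A ::= f A f]
ffiffAffA => ffiffbffA   [A ::= b]
ffiffbffA => ffiffbfffAf   [A ::= f A f]
ffiffbfffAf => ffiffbfffbf   [A ::= b]

P => fPA => ffPAA => ffiAA => ffifAfA => ffiffAffA => ffiffbffA => ffiffbfffAf => ffiffbfffbf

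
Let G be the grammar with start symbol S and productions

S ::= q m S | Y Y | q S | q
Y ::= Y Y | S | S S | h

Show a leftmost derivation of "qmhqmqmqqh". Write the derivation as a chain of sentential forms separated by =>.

S => qmS => qmYY => qmYYY => qmhYY => qmhSSY => qmhqmSSY => qmhqmqmSSY => qmhqmqmqSY => qmhqmqmqqY => qmhqmqmqqh

S => qmS   [S ::= q m S]
qmS => qmYY   [S ::= Y Y]
qmYY => qmYYY   [Y ::= Y Y]
qmYYY => qmhYY   [Y ::= h]
qmhYY => qmhSSY   [Y ::= S S]
qmhSSY => qmhqmSSY   [S ::= q m S]
qmhqmSSY => qmhqmqmSSY   [S ::= q m S]
qmhqmqmSSY => qmhqmqmqSY   [S ::= q]
qmhqmqmqSY => qmhqmqmqqY   [S ::= q]
qmhqmqmqqY => qmhqmqmqqh   [Y ::= h]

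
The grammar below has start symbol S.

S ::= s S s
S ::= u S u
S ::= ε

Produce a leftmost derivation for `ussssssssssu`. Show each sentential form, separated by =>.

S => uSu   [S ::= u S u]
uSu => usSsu   [S ::= s S s]
usSsu => ussSssu   [S ::= s S s]
ussSssu => usssSsssu   [S ::= s S s]
usssSsssu => ussssSssssu   [S ::= s S s]
ussssSssssu => usssssSsssssu   [S ::= s S s]
usssssSsssssu => ussssssssssu   [S ::= ε]

S => uSu => usSsu => ussSssu => usssSsssu => ussssSssssu => usssssSsssssu => ussssssssssu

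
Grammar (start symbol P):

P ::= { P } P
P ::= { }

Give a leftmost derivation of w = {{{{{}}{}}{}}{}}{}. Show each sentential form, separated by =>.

P => {P}P => {{P}P}P => {{{P}P}P}P => {{{{P}P}P}P}P => {{{{{}}P}P}P}P => {{{{{}}{}}P}P}P => {{{{{}}{}}{}}P}P => {{{{{}}{}}{}}{}}P => {{{{{}}{}}{}}{}}{}

P => {P}P   [P ::= { P } P]
{P}P => {{P}P}P   [P ::= { P } P]
{{P}P}P => {{{P}P}P}P   [P ::= { P } P]
{{{P}P}P}P => {{{{P}P}P}P}P   [P ::= { P } P]
{{{{P}P}P}P}P => {{{{{}}P}P}P}P   [P ::= { }]
{{{{{}}P}P}P}P => {{{{{}}{}}P}P}P   [P ::= { }]
{{{{{}}{}}P}P}P => {{{{{}}{}}{}}P}P   [P ::= { }]
{{{{{}}{}}{}}P}P => {{{{{}}{}}{}}{}}P   [P ::= { }]
{{{{{}}{}}{}}{}}P => {{{{{}}{}}{}}{}}{}   [P ::= { }]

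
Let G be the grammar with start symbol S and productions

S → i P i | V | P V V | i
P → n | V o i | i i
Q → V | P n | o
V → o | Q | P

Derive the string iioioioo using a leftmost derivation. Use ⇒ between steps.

S ⇒ PVV   [S → P V V]
PVV ⇒ VoiVV   [P → V o i]
VoiVV ⇒ PoiVV   [V → P]
PoiVV ⇒ VoioiVV   [P → V o i]
VoioiVV ⇒ PoioiVV   [V → P]
PoioiVV ⇒ iioioiVV   [P → i i]
iioioiVV ⇒ iioioiQV   [V → Q]
iioioiQV ⇒ iioioioV   [Q → o]
iioioioV ⇒ iioioioo   [V → o]

S ⇒ PVV ⇒ VoiVV ⇒ PoiVV ⇒ VoioiVV ⇒ PoioiVV ⇒ iioioiVV ⇒ iioioiQV ⇒ iioioioV ⇒ iioioioo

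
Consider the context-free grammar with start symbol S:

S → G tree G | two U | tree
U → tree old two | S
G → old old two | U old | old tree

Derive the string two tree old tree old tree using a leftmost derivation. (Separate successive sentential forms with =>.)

S => G tree G => U old tree G => S old tree G => two U old tree G => two S old tree G => two tree old tree G => two tree old tree old tree

S => G tree G   [S → G tree G]
G tree G => U old tree G   [G → U old]
U old tree G => S old tree G   [U → S]
S old tree G => two U old tree G   [S → two U]
two U old tree G => two S old tree G   [U → S]
two S old tree G => two tree old tree G   [S → tree]
two tree old tree G => two tree old tree old tree   [G → old tree]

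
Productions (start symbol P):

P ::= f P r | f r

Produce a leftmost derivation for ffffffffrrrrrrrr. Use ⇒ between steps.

P⇒fPr⇒ffPrr⇒fffPrrr⇒ffffPrrrr⇒fffffPrrrrr⇒ffffffPrrrrrr⇒fffffffPrrrrrrr⇒ffffffffrrrrrrrr

P ⇒ fPr   [P ::= f P r]
fPr ⇒ ffPrr   [P ::= f P r]
ffPrr ⇒ fffPrrr   [P ::= f P r]
fffPrrr ⇒ ffffPrrrr   [P ::= f P r]
ffffPrrrr ⇒ fffffPrrrrr   [P ::= f P r]
fffffPrrrrr ⇒ ffffffPrrrrrr   [P ::= f P r]
ffffffPrrrrrr ⇒ fffffffPrrrrrrr   [P ::= f P r]
fffffffPrrrrrrr ⇒ ffffffffrrrrrrrr   [P ::= f r]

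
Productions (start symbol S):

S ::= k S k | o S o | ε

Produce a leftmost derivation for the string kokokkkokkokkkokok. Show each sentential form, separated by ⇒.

S ⇒ kSk ⇒ koSok ⇒ kokSkok ⇒ kokoSokok ⇒ kokokSkokok ⇒ kokokkSkkokok ⇒ kokokkkSkkkokok ⇒ kokokkkoSokkkokok ⇒ kokokkkokSkokkkokok ⇒ kokokkkokkokkkokok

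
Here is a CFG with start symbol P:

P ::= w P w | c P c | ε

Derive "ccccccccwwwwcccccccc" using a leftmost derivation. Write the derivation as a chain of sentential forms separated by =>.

P => cPc   [P ::= c P c]
cPc => ccPcc   [P ::= c P c]
ccPcc => cccPccc   [P ::= c P c]
cccPccc => ccccPcccc   [P ::= c P c]
ccccPcccc => cccccPccccc   [P ::= c P c]
cccccPccccc => ccccccPcccccc   [P ::= c P c]
ccccccPcccccc => cccccccPccccccc   [P ::= c P c]
cccccccPccccccc => ccccccccPcccccccc   [P ::= c P c]
ccccccccPcccccccc => ccccccccwPwcccccccc   [P ::= w P w]
ccccccccwPwcccccccc => ccccccccwwPwwcccccccc   [P ::= w P w]
ccccccccwwPwwcccccccc => ccccccccwwwwcccccccc   [P ::= ε]

P => cPc => ccPcc => cccPccc => ccccPcccc => cccccPccccc => ccccccPcccccc => cccccccPccccccc => ccccccccPcccccccc => ccccccccwPwcccccccc => ccccccccwwPwwcccccccc => ccccccccwwwwcccccccc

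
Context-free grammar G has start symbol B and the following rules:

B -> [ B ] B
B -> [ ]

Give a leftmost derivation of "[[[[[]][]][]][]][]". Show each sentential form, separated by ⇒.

B ⇒ [B]B ⇒ [[B]B]B ⇒ [[[B]B]B]B ⇒ [[[[B]B]B]B]B ⇒ [[[[[]]B]B]B]B ⇒ [[[[[]][]]B]B]B ⇒ [[[[[]][]][]]B]B ⇒ [[[[[]][]][]][]]B ⇒ [[[[[]][]][]][]][]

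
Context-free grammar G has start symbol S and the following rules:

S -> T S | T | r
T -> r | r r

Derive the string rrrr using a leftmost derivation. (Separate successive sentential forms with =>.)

S => TS   [S -> T S]
TS => rS   [T -> r]
rS => rTS   [S -> T S]
rTS => rrrS   [T -> r r]
rrrS => rrrT   [S -> T]
rrrT => rrrr   [T -> r]

S=>TS=>rS=>rTS=>rrrS=>rrrT=>rrrr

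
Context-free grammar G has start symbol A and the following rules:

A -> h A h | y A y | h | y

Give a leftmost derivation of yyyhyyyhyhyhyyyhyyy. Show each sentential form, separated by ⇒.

A⇒yAy⇒yyAyy⇒yyyAyyy⇒yyyhAhyyy⇒yyyhyAyhyyy⇒yyyhyyAyyhyyy⇒yyyhyyyAyyyhyyy⇒yyyhyyyhAhyyyhyyy⇒yyyhyyyhyAyhyyyhyyy⇒yyyhyyyhyhyhyyyhyyy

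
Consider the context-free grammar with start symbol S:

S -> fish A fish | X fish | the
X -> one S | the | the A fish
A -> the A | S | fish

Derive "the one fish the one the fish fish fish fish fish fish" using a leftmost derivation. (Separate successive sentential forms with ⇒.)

S ⇒ X fish   [S -> X fish]
X fish ⇒ the A fish fish   [X -> the A fish]
the A fish fish ⇒ the S fish fish   [A -> S]
the S fish fish ⇒ the X fish fish fish   [S -> X fish]
the X fish fish fish ⇒ the one S fish fish fish   [X -> one S]
the one S fish fish fish ⇒ the one fish A fish fish fish fish   [S -> fish A fish]
the one fish A fish fish fish fish ⇒ the one fish the A fish fish fish fish   [A -> the A]
the one fish the A fish fish fish fish ⇒ the one fish the S fish fish fish fish   [A -> S]
the one fish the S fish fish fish fish ⇒ the one fish the X fish fish fish fish fish   [S -> X fish]
the one fish the X fish fish fish fish fish ⇒ the one fish the one S fish fish fish fish fish   [X -> one S]
the one fish the one S fish fish fish fish fish ⇒ the one fish the one X fish fish fish fish fish fish   [S -> X fish]
the one fish the one X fish fish fish fish fish fish ⇒ the one fish the one the fish fish fish fish fish fish   [X -> the]

S ⇒ X fish ⇒ the A fish fish ⇒ the S fish fish ⇒ the X fish fish fish ⇒ the one S fish fish fish ⇒ the one fish A fish fish fish fish ⇒ the one fish the A fish fish fish fish ⇒ the one fish the S fish fish fish fish ⇒ the one fish the X fish fish fish fish fish ⇒ the one fish the one S fish fish fish fish fish ⇒ the one fish the one X fish fish fish fish fish fish ⇒ the one fish the one the fish fish fish fish fish fish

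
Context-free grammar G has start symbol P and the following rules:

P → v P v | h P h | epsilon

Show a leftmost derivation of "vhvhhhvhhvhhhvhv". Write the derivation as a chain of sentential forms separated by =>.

P => vPv => vhPhv => vhvPvhv => vhvhPhvhv => vhvhhPhhvhv => vhvhhhPhhhvhv => vhvhhhvPvhhhvhv => vhvhhhvhPhvhhhvhv => vhvhhhvhhvhhhvhv

P => vPv   [P → v P v]
vPv => vhPhv   [P → h P h]
vhPhv => vhvPvhv   [P → v P v]
vhvPvhv => vhvhPhvhv   [P → h P h]
vhvhPhvhv => vhvhhPhhvhv   [P → h P h]
vhvhhPhhvhv => vhvhhhPhhhvhv   [P → h P h]
vhvhhhPhhhvhv => vhvhhhvPvhhhvhv   [P → v P v]
vhvhhhvPvhhhvhv => vhvhhhvhPhvhhhvhv   [P → h P h]
vhvhhhvhPhvhhhvhv => vhvhhhvhhvhhhvhv   [P → epsilon]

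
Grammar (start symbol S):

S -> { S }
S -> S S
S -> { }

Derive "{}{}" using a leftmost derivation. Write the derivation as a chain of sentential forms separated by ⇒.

S ⇒ SS ⇒ {}S ⇒ {}{}

S ⇒ SS   [S -> S S]
SS ⇒ {}S   [S -> { }]
{}S ⇒ {}{}   [S -> { }]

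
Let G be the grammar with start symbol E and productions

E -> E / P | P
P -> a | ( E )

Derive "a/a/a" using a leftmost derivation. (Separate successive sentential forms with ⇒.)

E ⇒ E/P ⇒ E/P/P ⇒ P/P/P ⇒ a/P/P ⇒ a/a/P ⇒ a/a/a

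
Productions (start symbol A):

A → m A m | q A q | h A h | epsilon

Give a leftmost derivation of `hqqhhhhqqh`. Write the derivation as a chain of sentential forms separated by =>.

A => hAh => hqAqh => hqqAqqh => hqqhAhqqh => hqqhhAhhqqh => hqqhhhhqqh

A => hAh   [A → h A h]
hAh => hqAqh   [A → q A q]
hqAqh => hqqAqqh   [A → q A q]
hqqAqqh => hqqhAhqqh   [A → h A h]
hqqhAhqqh => hqqhhAhhqqh   [A → h A h]
hqqhhAhhqqh => hqqhhhhqqh   [A → epsilon]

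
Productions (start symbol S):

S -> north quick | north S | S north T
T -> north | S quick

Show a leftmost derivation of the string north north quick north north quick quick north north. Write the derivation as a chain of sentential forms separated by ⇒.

S ⇒ north S ⇒ north S north T ⇒ north S north T north T ⇒ north north quick north T north T ⇒ north north quick north S quick north T ⇒ north north quick north north quick quick north T ⇒ north north quick north north quick quick north north

S ⇒ north S   [S -> north S]
north S ⇒ north S north T   [S -> S north T]
north S north T ⇒ north S north T north T   [S -> S north T]
north S north T north T ⇒ north north quick north T north T   [S -> north quick]
north north quick north T north T ⇒ north north quick north S quick north T   [T -> S quick]
north north quick north S quick north T ⇒ north north quick north north quick quick north T   [S -> north quick]
north north quick north north quick quick north T ⇒ north north quick north north quick quick north north   [T -> north]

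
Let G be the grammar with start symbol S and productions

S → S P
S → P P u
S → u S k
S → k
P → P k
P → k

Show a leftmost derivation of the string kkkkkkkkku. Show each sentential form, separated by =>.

S=>PPu=>PkPu=>PkkPu=>PkkkPu=>PkkkkPu=>PkkkkkPu=>kkkkkkPu=>kkkkkkPku=>kkkkkkPkku=>kkkkkkkkku

S => PPu   [S → P P u]
PPu => PkPu   [P → P k]
PkPu => PkkPu   [P → P k]
PkkPu => PkkkPu   [P → P k]
PkkkPu => PkkkkPu   [P → P k]
PkkkkPu => PkkkkkPu   [P → P k]
PkkkkkPu => kkkkkkPu   [P → k]
kkkkkkPu => kkkkkkPku   [P → P k]
kkkkkkPku => kkkkkkPkku   [P → P k]
kkkkkkPkku => kkkkkkkkku   [P → k]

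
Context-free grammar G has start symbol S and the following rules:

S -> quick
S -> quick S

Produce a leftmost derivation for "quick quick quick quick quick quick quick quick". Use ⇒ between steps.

S ⇒ quick S   [S -> quick S]
quick S ⇒ quick quick S   [S -> quick S]
quick quick S ⇒ quick quick quick S   [S -> quick S]
quick quick quick S ⇒ quick quick quick quick S   [S -> quick S]
quick quick quick quick S ⇒ quick quick quick quick quick S   [S -> quick S]
quick quick quick quick quick S ⇒ quick quick quick quick quick quick S   [S -> quick S]
quick quick quick quick quick quick S ⇒ quick quick quick quick quick quick quick S   [S -> quick S]
quick quick quick quick quick quick quick S ⇒ quick quick quick quick quick quick quick quick   [S -> quick]

S ⇒ quick S ⇒ quick quick S ⇒ quick quick quick S ⇒ quick quick quick quick S ⇒ quick quick quick quick quick S ⇒ quick quick quick quick quick quick S ⇒ quick quick quick quick quick quick quick S ⇒ quick quick quick quick quick quick quick quick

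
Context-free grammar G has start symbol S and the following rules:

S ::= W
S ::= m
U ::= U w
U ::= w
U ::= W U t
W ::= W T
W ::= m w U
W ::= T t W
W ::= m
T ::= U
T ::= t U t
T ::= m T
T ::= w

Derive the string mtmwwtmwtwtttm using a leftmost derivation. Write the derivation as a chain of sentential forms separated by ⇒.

S ⇒ W ⇒ TtW ⇒ mTtW ⇒ mtUttW ⇒ mtWUtttW ⇒ mtmwUUtttW ⇒ mtmwWUtUtttW ⇒ mtmwTtWUtUtttW ⇒ mtmwUtWUtUtttW ⇒ mtmwwtWUtUtttW ⇒ mtmwwtmUtUtttW ⇒ mtmwwtmwtUtttW ⇒ mtmwwtmwtwtttW ⇒ mtmwwtmwtwtttm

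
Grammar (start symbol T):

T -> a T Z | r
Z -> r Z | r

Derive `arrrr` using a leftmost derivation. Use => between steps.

T => aTZ   [T -> a T Z]
aTZ => arZ   [T -> r]
arZ => arrZ   [Z -> r Z]
arrZ => arrrZ   [Z -> r Z]
arrrZ => arrrr   [Z -> r]

T => aTZ => arZ => arrZ => arrrZ => arrrr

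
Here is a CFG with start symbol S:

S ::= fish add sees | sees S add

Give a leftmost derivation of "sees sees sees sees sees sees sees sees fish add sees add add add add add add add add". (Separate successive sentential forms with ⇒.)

S ⇒ sees S add   [S ::= sees S add]
sees S add ⇒ sees sees S add add   [S ::= sees S add]
sees sees S add add ⇒ sees sees sees S add add add   [S ::= sees S add]
sees sees sees S add add add ⇒ sees sees sees sees S add add add add   [S ::= sees S add]
sees sees sees sees S add add add add ⇒ sees sees sees sees sees S add add add add add   [S ::= sees S add]
sees sees sees sees sees S add add add add add ⇒ sees sees sees sees sees sees S add add add add add add   [S ::= sees S add]
sees sees sees sees sees sees S add add add add add add ⇒ sees sees sees sees sees sees sees S add add add add add add add   [S ::= sees S add]
sees sees sees sees sees sees sees S add add add add add add add ⇒ sees sees sees sees sees sees sees sees S add add add add add add add add   [S ::= sees S add]
sees sees sees sees sees sees sees sees S add add add add add add add add ⇒ sees sees sees sees sees sees sees sees fish add sees add add add add add add add add   [S ::= fish add sees]

S ⇒ sees S add ⇒ sees sees S add add ⇒ sees sees sees S add add add ⇒ sees sees sees sees S add add add add ⇒ sees sees sees sees sees S add add add add add ⇒ sees sees sees sees sees sees S add add add add add add ⇒ sees sees sees sees sees sees sees S add add add add add add add ⇒ sees sees sees sees sees sees sees sees S add add add add add add add add ⇒ sees sees sees sees sees sees sees sees fish add sees add add add add add add add add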